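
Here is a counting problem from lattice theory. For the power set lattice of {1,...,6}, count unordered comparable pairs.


A comparable pair {a,b} has a < b or b < a in the order.
Count unordered pairs where one element is strictly below the other.
Examples: {{},{1}}, {{},{2}}, {{},{3}}, {{},{4}}, ...
Total comparable pairs: 665


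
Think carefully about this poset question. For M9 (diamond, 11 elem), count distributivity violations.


Distributive law: a ^ (b v c) = (a ^ b) v (a ^ c).
Check all 11^3 = 1331 ordered triples (a,b,c).
  e.g. a=a1, b=a2, c=a3: lhs=a1 != rhs=0
  e.g. a=a1, b=a2, c=a4: lhs=a1 != rhs=0
Total violating triples: 504


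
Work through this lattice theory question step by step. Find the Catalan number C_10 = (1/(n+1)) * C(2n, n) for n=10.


C(n) = C(2n, n) / (n+1).
C(20, 10) = 184756
C(10) = 184756 / 11 = 16796


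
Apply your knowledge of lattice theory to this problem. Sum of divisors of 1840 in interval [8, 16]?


Interval [8,16] in divisors of 1840: [8, 16]
Sum = 24


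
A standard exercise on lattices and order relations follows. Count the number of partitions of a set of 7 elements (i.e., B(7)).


B(n) = number of set partitions of an n-element set.
B(n) satisfies the recurrence: B(n+1) = sum_k C(n,k)*B(k).
B(7) = 877


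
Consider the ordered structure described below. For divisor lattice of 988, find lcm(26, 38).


In a divisor lattice, join = lcm (least common multiple).
Compute lcm iteratively: start with first element, then lcm(current, next).
Elements: [26, 38]
lcm(26,38) = 494
Final lcm = 494


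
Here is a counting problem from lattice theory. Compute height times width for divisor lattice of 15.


Height = length of longest chain minus 1; width = size of largest antichain.
A maximum chain: 1 | 5 | 15  (height 2).
A maximum antichain: {3, 5}  (width 2).
Product = 2 * 2 = 4


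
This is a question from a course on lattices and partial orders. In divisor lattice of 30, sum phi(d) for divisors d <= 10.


Divisors of 30 up to 10: [1, 2, 3, 5, 6, 10]
phi values: [1, 1, 2, 4, 2, 4]
Sum = 14


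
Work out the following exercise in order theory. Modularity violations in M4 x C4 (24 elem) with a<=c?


Modular law: if a <= c then a v (b ^ c) = (a v b) ^ c.
Check all triples (a,b,c) with a <= c among 24 elements.
This lattice is modular (diamonds M_m and their chain-products are modular).
Total violating triples: 0


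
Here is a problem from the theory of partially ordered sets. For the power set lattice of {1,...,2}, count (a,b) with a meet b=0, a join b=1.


Complement pair (a,b): a meet b = bottom, a join b = top.
Here: A intersect B = {} and A union B = {1,...,2}.
Pairs found: ({},{1,2}), ({1},{2}), ({2},{1}), ({1,2},{})
Total ordered pairs: 4


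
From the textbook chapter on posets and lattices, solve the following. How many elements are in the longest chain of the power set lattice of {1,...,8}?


A chain is a totally ordered subset; we count the number of elements in a maximum chain.
Compute, for each element x, the size of the longest chain ending at x:
  {}: 1
  {1}: 2
  {2}: 2
  {3}: 2
  {4}: 2
  {5}: 2
  ...
A maximum chain: {} < {1} < {1,2} < {1,2,3} < {1,2,3,4} < {1,2,3,4,5} < {1,2,3,4,5,6} < {1,2,3,4,5,6,7} < {1,2,3,4,5,6,7,8}
Number of elements in the longest chain: 9


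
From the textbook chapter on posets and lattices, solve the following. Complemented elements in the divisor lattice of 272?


An element a is complemented if some b has a meet b = bottom, a join b = top.
a is complemented iff gcd(a, n/a)=1, i.e. a is a unitary divisor of 272.
Complemented elements: 1, 16, 17, 272
Count: 4


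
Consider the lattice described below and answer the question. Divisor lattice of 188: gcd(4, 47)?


Meet=gcd.
gcd(4,47)=1


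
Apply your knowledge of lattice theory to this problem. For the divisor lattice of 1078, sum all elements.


sigma(n) = sum of divisors.
Divisors of 1078: [1, 2, 7, 11, 14, 22, 49, 77, 98, 154, 539, 1078]
Sum = 2052


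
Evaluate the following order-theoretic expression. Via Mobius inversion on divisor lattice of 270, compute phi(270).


phi(n) = n * prod_{p|n} (1 - 1/p).
Prime divisors of 270: [2, 3, 5]
phi(270) = 270 * (1 - 1/2) * (1 - 1/3) * (1 - 1/5)
phi(270) = 72


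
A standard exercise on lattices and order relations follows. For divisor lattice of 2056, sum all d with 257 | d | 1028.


Interval [257,1028] in divisors of 2056: [257, 514, 1028]
Sum = 1799


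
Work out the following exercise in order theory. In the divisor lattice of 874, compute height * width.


Height = length of longest chain minus 1; width = size of largest antichain.
A maximum chain: 1 | 23 | 437 | 874  (height 3).
A maximum antichain: {2, 19, 23}  (width 3).
Product = 3 * 3 = 9


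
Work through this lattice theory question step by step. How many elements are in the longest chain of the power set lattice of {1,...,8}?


A chain is a totally ordered subset; we count the number of elements in a maximum chain.
Compute, for each element x, the size of the longest chain ending at x:
  {}: 1
  {1}: 2
  {2}: 2
  {3}: 2
  {4}: 2
  {5}: 2
  ...
A maximum chain: {} < {1} < {1,2} < {1,2,3} < {1,2,3,4} < {1,2,3,4,5} < {1,2,3,4,5,6} < {1,2,3,4,5,6,7} < {1,2,3,4,5,6,7,8}
Number of elements in the longest chain: 9


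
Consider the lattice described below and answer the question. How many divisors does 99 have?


Divisors of 99: [1, 3, 9, 11, 33, 99]
Count: 6


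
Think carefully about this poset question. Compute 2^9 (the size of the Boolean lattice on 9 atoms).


Power set = 2^n.
2^9 = 512


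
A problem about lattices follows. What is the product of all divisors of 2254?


Divisors of 2254: [1, 2, 7, 14, 23, 46, 49, 98, 161, 322, 1127, 2254]
Product = n^(d(n)/2) = 2254^(12/2)
Product = 131136464365078828096


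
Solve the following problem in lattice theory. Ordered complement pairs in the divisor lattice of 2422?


Complement pair (a,b): a meet b = bottom, a join b = top.
Here: gcd(a,b)=1 and lcm(a,b)=2422, i.e. a*b=2422 with a,b coprime.
Pairs found: (1,2422), (2,1211), (7,346), (14,173), ... (4 more)
Total ordered pairs: 8


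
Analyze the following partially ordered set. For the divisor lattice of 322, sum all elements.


sigma(n) = sum of divisors.
Divisors of 322: [1, 2, 7, 14, 23, 46, 161, 322]
Sum = 576


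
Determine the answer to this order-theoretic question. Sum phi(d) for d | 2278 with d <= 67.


Divisors of 2278 up to 67: [1, 2, 17, 34, 67]
phi values: [1, 1, 16, 16, 66]
Sum = 100


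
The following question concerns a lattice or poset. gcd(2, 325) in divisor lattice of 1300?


Meet=gcd.
gcd(2,325)=1


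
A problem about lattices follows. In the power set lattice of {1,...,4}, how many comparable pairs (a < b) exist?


A comparable pair {a,b} has a < b or b < a in the order.
Count unordered pairs where one element is strictly below the other.
Examples: {{},{1}}, {{},{2}}, {{},{3}}, {{},{4}}, ...
Total comparable pairs: 65


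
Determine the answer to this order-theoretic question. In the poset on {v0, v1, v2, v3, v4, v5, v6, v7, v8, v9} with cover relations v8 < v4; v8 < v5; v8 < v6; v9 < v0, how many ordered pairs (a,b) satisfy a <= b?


The order relation is {(a,b) : a <= b}, reflexive so it includes (a,a).
Examples: (v0,v0), (v1,v1), (v2,v2), (v3,v3), (v4,v4), ...
Total ordered pairs: 14


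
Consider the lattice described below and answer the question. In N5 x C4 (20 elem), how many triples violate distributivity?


Distributive law: a ^ (b v c) = (a ^ b) v (a ^ c).
Check all 20^3 = 8000 ordered triples (a,b,c).
  e.g. a=(b,0), b=(a,0), c=(c,0): lhs=(b,0) != rhs=(a,0)
  e.g. a=(b,0), b=(a,0), c=(c,1): lhs=(b,0) != rhs=(a,0)
Total violating triples: 128


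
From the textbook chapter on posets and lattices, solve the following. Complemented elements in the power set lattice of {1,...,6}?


An element a is complemented if some b has a meet b = bottom, a join b = top.
every subset A has complement S\A, so all elements are complemented.
Complemented elements: {}, {1}, {2}, {3}, {4}, {5}, ... (58 more)
Count: 64


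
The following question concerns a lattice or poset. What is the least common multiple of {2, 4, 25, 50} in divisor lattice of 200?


In a divisor lattice, join = lcm (least common multiple).
Compute lcm iteratively: start with first element, then lcm(current, next).
Elements: [2, 4, 25, 50]
lcm(2,4) = 4
lcm(4,25) = 100
lcm(100,50) = 100
Final lcm = 100


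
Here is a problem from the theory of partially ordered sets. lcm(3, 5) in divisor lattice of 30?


Join=lcm.
gcd(3,5)=1
lcm=15


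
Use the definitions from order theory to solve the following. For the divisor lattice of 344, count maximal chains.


A maximal chain goes from the minimum element to a maximal element via cover relations.
Counting all min-to-max paths in the cover graph.
Total maximal chains: 4


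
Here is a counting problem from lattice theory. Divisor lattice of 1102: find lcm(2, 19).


In a divisor lattice, join = lcm (least common multiple).
gcd(2,19) = 1
lcm(2,19) = 2*19/gcd = 38/1 = 38


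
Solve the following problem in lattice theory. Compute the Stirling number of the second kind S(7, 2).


S(n,k) = k*S(n-1,k) + S(n-1,k-1).
S(6,2) = 31, S(6,1) = 1
S(7,2) = 2*31 + 1 = 62 + 1
S(7,2) = 63


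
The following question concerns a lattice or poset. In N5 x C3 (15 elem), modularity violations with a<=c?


Modular law: if a <= c then a v (b ^ c) = (a v b) ^ c.
Check all triples (a,b,c) with a <= c among 15 elements.
  e.g. a=(a,0), b=(c,0), c=(b,0): lhs=(a,0) != rhs=(b,0)
  e.g. a=(a,0), b=(c,1), c=(b,0): lhs=(a,0) != rhs=(b,0)
Total violating triples: 18


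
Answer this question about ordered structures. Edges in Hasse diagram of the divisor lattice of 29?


A cover relation a -< b holds when a < b with no c strictly between.
Cover relations:
  1 -< 29
Total: 1


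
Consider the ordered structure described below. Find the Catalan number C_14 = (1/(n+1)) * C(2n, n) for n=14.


C(n) = C(2n, n) / (n+1).
C(28, 14) = 40116600
C(14) = 40116600 / 15 = 2674440


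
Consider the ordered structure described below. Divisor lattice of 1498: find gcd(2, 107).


In a divisor lattice, meet = gcd (greatest common divisor).
By Euclidean algorithm or factoring: gcd(2,107) = 1


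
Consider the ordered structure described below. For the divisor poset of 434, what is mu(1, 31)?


In a divisor lattice, mu(a,b) = mu(b/a) where mu is the classical Mobius function.
b/a = 31/1 = 31
Prime factorization of 31: primes [31]
31 is squarefree with 1 prime factor(s), so mu(31) = (-1)^1 = -1


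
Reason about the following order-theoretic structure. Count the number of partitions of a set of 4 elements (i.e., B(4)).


B(n) = number of set partitions of an n-element set.
B(n) satisfies the recurrence: B(n+1) = sum_k C(n,k)*B(k).
B(4) = 15


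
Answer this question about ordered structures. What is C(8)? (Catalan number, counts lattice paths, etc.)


C(n) = C(2n, n) / (n+1).
C(16, 8) = 12870
C(8) = 12870 / 9 = 1430


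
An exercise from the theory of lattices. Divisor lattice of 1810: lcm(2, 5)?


Join=lcm.
gcd(2,5)=1
lcm=10


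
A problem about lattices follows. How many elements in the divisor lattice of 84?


Divisors of 84: [1, 2, 3, 4, 6, 7, 12, 14, 21, 28, 42, 84]
Count: 12


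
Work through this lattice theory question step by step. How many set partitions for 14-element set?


B(n) = number of set partitions of an n-element set.
B(n) satisfies the recurrence: B(n+1) = sum_k C(n,k)*B(k).
B(14) = 190899322


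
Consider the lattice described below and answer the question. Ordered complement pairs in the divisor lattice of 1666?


Complement pair (a,b): a meet b = bottom, a join b = top.
Here: gcd(a,b)=1 and lcm(a,b)=1666, i.e. a*b=1666 with a,b coprime.
Pairs found: (1,1666), (2,833), (17,98), (34,49), ... (4 more)
Total ordered pairs: 8


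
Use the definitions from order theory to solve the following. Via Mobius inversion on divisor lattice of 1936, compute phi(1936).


phi(n) = n * prod_{p|n} (1 - 1/p).
Prime divisors of 1936: [2, 11]
phi(1936) = 1936 * (1 - 1/2) * (1 - 1/11)
phi(1936) = 880


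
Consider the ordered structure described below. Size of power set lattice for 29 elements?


Power set = 2^n.
2^29 = 536870912


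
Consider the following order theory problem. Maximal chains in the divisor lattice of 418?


A maximal chain goes from the minimum element to a maximal element via cover relations.
Counting all min-to-max paths in the cover graph.
Total maximal chains: 6


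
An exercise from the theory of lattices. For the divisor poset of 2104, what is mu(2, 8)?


In a divisor lattice, mu(a,b) = mu(b/a) where mu is the classical Mobius function.
b/a = 8/2 = 4
Prime factorization of 4: primes [2]
4 is not squarefree, so mu(4) = 0


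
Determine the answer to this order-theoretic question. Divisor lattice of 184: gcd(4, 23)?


Meet=gcd.
gcd(4,23)=1


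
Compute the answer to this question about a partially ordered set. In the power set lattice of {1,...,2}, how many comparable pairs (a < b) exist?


A comparable pair {a,b} has a < b or b < a in the order.
Count unordered pairs where one element is strictly below the other.
Examples: {{},{1}}, {{},{2}}, {{},{1,2}}, {{1},{1,2}}, ...
Total comparable pairs: 5


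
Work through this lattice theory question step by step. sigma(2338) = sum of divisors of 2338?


sigma(n) = sum of divisors.
Divisors of 2338: [1, 2, 7, 14, 167, 334, 1169, 2338]
Sum = 4032


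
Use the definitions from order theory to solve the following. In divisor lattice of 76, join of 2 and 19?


In a divisor lattice, join = lcm (least common multiple).
gcd(2,19) = 1
lcm(2,19) = 2*19/gcd = 38/1 = 38


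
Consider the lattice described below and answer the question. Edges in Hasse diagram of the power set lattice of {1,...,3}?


A cover relation a -< b holds when a < b with no c strictly between.
Cover relations:
  {} -< {1}
  {} -< {2}
  {} -< {3}
  {1} -< {1,2}
  {1} -< {1,3}
  {2} -< {1,2}
  {2} -< {2,3}
  {3} -< {1,3}
  ...4 more
Total: 12


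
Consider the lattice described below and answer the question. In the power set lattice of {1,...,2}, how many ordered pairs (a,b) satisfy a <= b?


The order relation is {(a,b) : a <= b}, reflexive so it includes (a,a).
Examples: ({},{}), ({},{1,2}), ({},{1}), ({},{2}), ({1,2},{1,2}), ...
Total ordered pairs: 9


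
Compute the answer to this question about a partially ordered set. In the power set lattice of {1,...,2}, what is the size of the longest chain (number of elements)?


A chain is a totally ordered subset; we count the number of elements in a maximum chain.
Compute, for each element x, the size of the longest chain ending at x:
  {}: 1
  {1}: 2
  {2}: 2
  {1,2}: 3
A maximum chain: {} < {1} < {1,2}
Number of elements in the longest chain: 3


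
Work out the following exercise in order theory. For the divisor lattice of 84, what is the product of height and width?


Height = length of longest chain minus 1; width = size of largest antichain.
A maximum chain: 1 | 7 | 21 | 42 | 84  (height 4).
A maximum antichain: {4, 6, 14, 21}  (width 4).
Product = 4 * 4 = 16


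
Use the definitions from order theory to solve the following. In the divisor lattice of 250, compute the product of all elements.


Divisors of 250: [1, 2, 5, 10, 25, 50, 125, 250]
Product = n^(d(n)/2) = 250^(8/2)
Product = 3906250000


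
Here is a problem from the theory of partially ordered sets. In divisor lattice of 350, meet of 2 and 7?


In a divisor lattice, meet = gcd (greatest common divisor).
By Euclidean algorithm or factoring: gcd(2,7) = 1


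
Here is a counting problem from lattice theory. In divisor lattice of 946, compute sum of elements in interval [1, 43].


Interval [1,43] in divisors of 946: [1, 43]
Sum = 44


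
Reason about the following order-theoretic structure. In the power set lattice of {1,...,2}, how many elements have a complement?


An element a is complemented if some b has a meet b = bottom, a join b = top.
every subset A has complement S\A, so all elements are complemented.
Complemented elements: {}, {1}, {2}, {1,2}
Count: 4


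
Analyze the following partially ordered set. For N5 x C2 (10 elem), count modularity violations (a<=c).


Modular law: if a <= c then a v (b ^ c) = (a v b) ^ c.
Check all triples (a,b,c) with a <= c among 10 elements.
  e.g. a=(a,0), b=(c,0), c=(b,0): lhs=(a,0) != rhs=(b,0)
  e.g. a=(a,0), b=(c,1), c=(b,0): lhs=(a,0) != rhs=(b,0)
Total violating triples: 6


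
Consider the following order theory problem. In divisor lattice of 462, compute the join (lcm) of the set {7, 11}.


In a divisor lattice, join = lcm (least common multiple).
Compute lcm iteratively: start with first element, then lcm(current, next).
Elements: [7, 11]
lcm(7,11) = 77
Final lcm = 77


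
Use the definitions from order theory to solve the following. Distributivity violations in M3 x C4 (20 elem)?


Distributive law: a ^ (b v c) = (a ^ b) v (a ^ c).
Check all 20^3 = 8000 ordered triples (a,b,c).
  e.g. a=(a1,0), b=(a2,0), c=(a3,0): lhs=(a1,0) != rhs=(0,0)
  e.g. a=(a1,0), b=(a2,0), c=(a3,1): lhs=(a1,0) != rhs=(0,0)
Total violating triples: 384


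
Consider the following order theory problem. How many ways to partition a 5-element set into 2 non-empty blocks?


S(n,k) = k*S(n-1,k) + S(n-1,k-1).
S(4,2) = 7, S(4,1) = 1
S(5,2) = 2*7 + 1 = 14 + 1
S(5,2) = 15


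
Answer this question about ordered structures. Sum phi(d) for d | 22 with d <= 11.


Divisors of 22 up to 11: [1, 2, 11]
phi values: [1, 1, 10]
Sum = 12


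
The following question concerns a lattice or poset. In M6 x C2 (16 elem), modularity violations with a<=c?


Modular law: if a <= c then a v (b ^ c) = (a v b) ^ c.
Check all triples (a,b,c) with a <= c among 16 elements.
This lattice is modular (diamonds M_m and their chain-products are modular).
Total violating triples: 0


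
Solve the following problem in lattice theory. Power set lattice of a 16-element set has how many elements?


Power set = 2^n.
2^16 = 65536


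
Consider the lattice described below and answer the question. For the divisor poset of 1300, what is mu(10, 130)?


In a divisor lattice, mu(a,b) = mu(b/a) where mu is the classical Mobius function.
b/a = 130/10 = 13
Prime factorization of 13: primes [13]
13 is squarefree with 1 prime factor(s), so mu(13) = (-1)^1 = -1


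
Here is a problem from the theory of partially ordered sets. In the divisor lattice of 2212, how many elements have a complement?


An element a is complemented if some b has a meet b = bottom, a join b = top.
a is complemented iff gcd(a, n/a)=1, i.e. a is a unitary divisor of 2212.
Complemented elements: 1, 4, 7, 28, 79, 316, ... (2 more)
Count: 8


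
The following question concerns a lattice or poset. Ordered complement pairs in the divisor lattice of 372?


Complement pair (a,b): a meet b = bottom, a join b = top.
Here: gcd(a,b)=1 and lcm(a,b)=372, i.e. a*b=372 with a,b coprime.
Pairs found: (1,372), (3,124), (4,93), (12,31), ... (4 more)
Total ordered pairs: 8


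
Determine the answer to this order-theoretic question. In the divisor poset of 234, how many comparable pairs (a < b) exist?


A comparable pair {a,b} has a < b or b < a in the order.
Count unordered pairs where one element is strictly below the other.
Examples: {1,2}, {1,3}, {1,6}, {1,9}, ...
Total comparable pairs: 42


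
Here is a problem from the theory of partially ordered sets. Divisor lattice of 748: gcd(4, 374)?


Meet=gcd.
gcd(4,374)=2


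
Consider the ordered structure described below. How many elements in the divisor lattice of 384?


Divisors of 384: [1, 2, 3, 4, 6, 8, 12, 16, 24, 32, 48, 64, 96, 128, 192, 384]
Count: 16


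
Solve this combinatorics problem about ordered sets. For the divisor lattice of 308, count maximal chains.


A maximal chain goes from the minimum element to a maximal element via cover relations.
Counting all min-to-max paths in the cover graph.
Total maximal chains: 12


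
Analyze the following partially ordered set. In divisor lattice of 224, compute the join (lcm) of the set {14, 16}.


In a divisor lattice, join = lcm (least common multiple).
Compute lcm iteratively: start with first element, then lcm(current, next).
Elements: [14, 16]
lcm(14,16) = 112
Final lcm = 112


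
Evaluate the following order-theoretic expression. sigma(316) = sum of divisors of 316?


sigma(n) = sum of divisors.
Divisors of 316: [1, 2, 4, 79, 158, 316]
Sum = 560


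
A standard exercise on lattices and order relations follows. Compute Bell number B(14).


B(n) = number of set partitions of an n-element set.
B(n) satisfies the recurrence: B(n+1) = sum_k C(n,k)*B(k).
B(14) = 190899322


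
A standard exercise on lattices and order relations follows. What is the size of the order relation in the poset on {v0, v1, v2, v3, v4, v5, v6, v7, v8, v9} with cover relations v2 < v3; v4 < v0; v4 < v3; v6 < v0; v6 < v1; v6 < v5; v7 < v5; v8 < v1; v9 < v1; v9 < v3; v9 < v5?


The order relation is {(a,b) : a <= b}, reflexive so it includes (a,a).
Examples: (v0,v0), (v1,v1), (v2,v2), (v2,v3), (v3,v3), ...
Total ordered pairs: 21


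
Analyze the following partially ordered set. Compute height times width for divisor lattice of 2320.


Height = length of longest chain minus 1; width = size of largest antichain.
A maximum chain: 1 | 29 | 145 | 290 | 580 | 1160 | 2320  (height 6).
A maximum antichain: {4, 10, 58, 145}  (width 4).
Product = 6 * 4 = 24


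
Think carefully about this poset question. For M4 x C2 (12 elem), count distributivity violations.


Distributive law: a ^ (b v c) = (a ^ b) v (a ^ c).
Check all 12^3 = 1728 ordered triples (a,b,c).
  e.g. a=(a1,0), b=(a2,0), c=(a3,0): lhs=(a1,0) != rhs=(0,0)
  e.g. a=(a1,0), b=(a2,0), c=(a3,1): lhs=(a1,0) != rhs=(0,0)
Total violating triples: 192


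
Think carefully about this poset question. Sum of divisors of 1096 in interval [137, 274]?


Interval [137,274] in divisors of 1096: [137, 274]
Sum = 411


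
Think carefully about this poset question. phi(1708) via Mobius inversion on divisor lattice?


phi(n) = n * prod_{p|n} (1 - 1/p).
Prime divisors of 1708: [2, 7, 61]
phi(1708) = 1708 * (1 - 1/2) * (1 - 1/7) * (1 - 1/61)
phi(1708) = 720


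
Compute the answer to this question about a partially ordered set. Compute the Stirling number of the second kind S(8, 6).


S(n,k) = k*S(n-1,k) + S(n-1,k-1).
S(7,6) = 21, S(7,5) = 140
S(8,6) = 6*21 + 140 = 126 + 140
S(8,6) = 266


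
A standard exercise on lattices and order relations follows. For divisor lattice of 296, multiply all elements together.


Divisors of 296: [1, 2, 4, 8, 37, 74, 148, 296]
Product = n^(d(n)/2) = 296^(8/2)
Product = 7676563456


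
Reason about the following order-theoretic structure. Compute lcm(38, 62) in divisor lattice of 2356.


In a divisor lattice, join = lcm (least common multiple).
gcd(38,62) = 2
lcm(38,62) = 38*62/gcd = 2356/2 = 1178


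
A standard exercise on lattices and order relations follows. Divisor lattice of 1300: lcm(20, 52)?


Join=lcm.
gcd(20,52)=4
lcm=260


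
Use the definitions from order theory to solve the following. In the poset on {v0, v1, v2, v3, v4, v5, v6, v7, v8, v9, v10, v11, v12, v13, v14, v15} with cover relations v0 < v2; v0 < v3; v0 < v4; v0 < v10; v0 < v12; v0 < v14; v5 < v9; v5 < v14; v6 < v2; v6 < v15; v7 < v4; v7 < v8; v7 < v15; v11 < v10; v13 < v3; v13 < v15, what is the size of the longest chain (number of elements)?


A chain is a totally ordered subset; we count the number of elements in a maximum chain.
Compute, for each element x, the size of the longest chain ending at x:
  v0: 1
  v1: 1
  v5: 1
  v6: 1
  v7: 1
  v11: 1
  ...
A maximum chain: v0 < v2
Number of elements in the longest chain: 2


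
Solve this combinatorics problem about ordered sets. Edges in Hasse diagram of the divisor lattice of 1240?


A cover relation a -< b holds when a < b with no c strictly between.
Cover relations:
  1 -< 2
  1 -< 5
  1 -< 31
  2 -< 4
  2 -< 10
  2 -< 62
  4 -< 8
  4 -< 20
  ...20 more
Total: 28


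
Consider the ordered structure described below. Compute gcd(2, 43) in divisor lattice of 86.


In a divisor lattice, meet = gcd (greatest common divisor).
By Euclidean algorithm or factoring: gcd(2,43) = 1


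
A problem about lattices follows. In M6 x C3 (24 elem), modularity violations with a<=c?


Modular law: if a <= c then a v (b ^ c) = (a v b) ^ c.
Check all triples (a,b,c) with a <= c among 24 elements.
This lattice is modular (diamonds M_m and their chain-products are modular).
Total violating triples: 0


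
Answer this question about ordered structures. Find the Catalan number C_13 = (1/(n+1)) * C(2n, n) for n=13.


C(n) = C(2n, n) / (n+1).
C(26, 13) = 10400600
C(13) = 10400600 / 14 = 742900


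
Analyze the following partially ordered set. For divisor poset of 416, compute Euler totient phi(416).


phi(n) = n * prod_{p|n} (1 - 1/p).
Prime divisors of 416: [2, 13]
phi(416) = 416 * (1 - 1/2) * (1 - 1/13)
phi(416) = 192


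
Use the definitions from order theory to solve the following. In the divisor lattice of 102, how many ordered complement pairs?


Complement pair (a,b): a meet b = bottom, a join b = top.
Here: gcd(a,b)=1 and lcm(a,b)=102, i.e. a*b=102 with a,b coprime.
Pairs found: (1,102), (2,51), (3,34), (6,17), ... (4 more)
Total ordered pairs: 8


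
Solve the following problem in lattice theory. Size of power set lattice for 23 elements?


Power set = 2^n.
2^23 = 8388608


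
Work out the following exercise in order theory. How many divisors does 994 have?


Divisors of 994: [1, 2, 7, 14, 71, 142, 497, 994]
Count: 8


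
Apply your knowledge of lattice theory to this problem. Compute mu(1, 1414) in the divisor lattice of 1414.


In a divisor lattice, mu(a,b) = mu(b/a) where mu is the classical Mobius function.
b/a = 1414/1 = 1414
Prime factorization of 1414: primes [2, 7, 101]
1414 is squarefree with 3 prime factor(s), so mu(1414) = (-1)^3 = -1


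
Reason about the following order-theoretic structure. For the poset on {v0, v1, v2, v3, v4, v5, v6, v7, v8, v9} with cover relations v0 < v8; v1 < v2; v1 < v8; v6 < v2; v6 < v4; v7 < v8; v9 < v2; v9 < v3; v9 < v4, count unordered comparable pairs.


A comparable pair {a,b} has a < b or b < a in the order.
Count unordered pairs where one element is strictly below the other.
Examples: {v0,v8}, {v1,v2}, {v1,v8}, {v2,v6}, ...
Total comparable pairs: 9


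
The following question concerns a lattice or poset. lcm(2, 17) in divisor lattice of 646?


Join=lcm.
gcd(2,17)=1
lcm=34


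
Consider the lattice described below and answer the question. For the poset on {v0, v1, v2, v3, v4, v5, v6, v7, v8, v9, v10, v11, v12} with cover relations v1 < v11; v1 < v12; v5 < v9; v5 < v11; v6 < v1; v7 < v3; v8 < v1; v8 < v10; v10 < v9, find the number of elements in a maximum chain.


A chain is a totally ordered subset; we count the number of elements in a maximum chain.
Compute, for each element x, the size of the longest chain ending at x:
  v0: 1
  v2: 1
  v4: 1
  v5: 1
  v6: 1
  v7: 1
  ...
A maximum chain: v8 < v10 < v9
Number of elements in the longest chain: 3


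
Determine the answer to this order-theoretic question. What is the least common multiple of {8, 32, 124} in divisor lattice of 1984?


In a divisor lattice, join = lcm (least common multiple).
Compute lcm iteratively: start with first element, then lcm(current, next).
Elements: [8, 32, 124]
lcm(8,32) = 32
lcm(32,124) = 992
Final lcm = 992


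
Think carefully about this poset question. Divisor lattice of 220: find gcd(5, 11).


In a divisor lattice, meet = gcd (greatest common divisor).
By Euclidean algorithm or factoring: gcd(5,11) = 1


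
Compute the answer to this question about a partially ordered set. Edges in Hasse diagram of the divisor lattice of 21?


A cover relation a -< b holds when a < b with no c strictly between.
Cover relations:
  1 -< 3
  1 -< 7
  3 -< 21
  7 -< 21
Total: 4


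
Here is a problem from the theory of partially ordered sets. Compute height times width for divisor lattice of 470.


Height = length of longest chain minus 1; width = size of largest antichain.
A maximum chain: 1 | 47 | 235 | 470  (height 3).
A maximum antichain: {2, 5, 47}  (width 3).
Product = 3 * 3 = 9


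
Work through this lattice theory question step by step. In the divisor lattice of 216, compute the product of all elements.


Divisors of 216: [1, 2, 3, 4, 6, 8, 9, 12, 18, 24, 27, 36, 54, 72, 108, 216]
Product = n^(d(n)/2) = 216^(16/2)
Product = 4738381338321616896


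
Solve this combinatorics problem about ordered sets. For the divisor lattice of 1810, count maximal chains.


A maximal chain goes from the minimum element to a maximal element via cover relations.
Counting all min-to-max paths in the cover graph.
Total maximal chains: 6


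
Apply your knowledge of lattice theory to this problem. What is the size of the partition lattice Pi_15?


B(n) = number of set partitions of an n-element set.
B(n) satisfies the recurrence: B(n+1) = sum_k C(n,k)*B(k).
B(15) = 1382958545


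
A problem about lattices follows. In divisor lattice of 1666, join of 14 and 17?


In a divisor lattice, join = lcm (least common multiple).
gcd(14,17) = 1
lcm(14,17) = 14*17/gcd = 238/1 = 238


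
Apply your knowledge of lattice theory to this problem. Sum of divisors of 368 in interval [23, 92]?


Interval [23,92] in divisors of 368: [23, 46, 92]
Sum = 161


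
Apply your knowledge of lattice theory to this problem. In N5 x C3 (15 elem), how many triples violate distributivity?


Distributive law: a ^ (b v c) = (a ^ b) v (a ^ c).
Check all 15^3 = 3375 ordered triples (a,b,c).
  e.g. a=(b,0), b=(a,0), c=(c,0): lhs=(b,0) != rhs=(a,0)
  e.g. a=(b,0), b=(a,0), c=(c,1): lhs=(b,0) != rhs=(a,0)
Total violating triples: 54


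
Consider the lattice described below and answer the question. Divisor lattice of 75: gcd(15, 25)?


Meet=gcd.
gcd(15,25)=5


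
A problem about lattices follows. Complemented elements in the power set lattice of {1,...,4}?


An element a is complemented if some b has a meet b = bottom, a join b = top.
every subset A has complement S\A, so all elements are complemented.
Complemented elements: {}, {1}, {2}, {3}, {4}, {1,2}, ... (10 more)
Count: 16


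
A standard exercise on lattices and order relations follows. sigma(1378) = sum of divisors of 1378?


sigma(n) = sum of divisors.
Divisors of 1378: [1, 2, 13, 26, 53, 106, 689, 1378]
Sum = 2268


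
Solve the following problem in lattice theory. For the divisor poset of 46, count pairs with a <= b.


The order relation is {(a,b) : a <= b}, reflexive so it includes (a,a).
Examples: (1,1), (1,2), (1,23), (1,46), (2,2), ...
Total ordered pairs: 9


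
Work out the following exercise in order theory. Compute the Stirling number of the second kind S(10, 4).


S(n,k) = k*S(n-1,k) + S(n-1,k-1).
S(9,4) = 7770, S(9,3) = 3025
S(10,4) = 4*7770 + 3025 = 31080 + 3025
S(10,4) = 34105


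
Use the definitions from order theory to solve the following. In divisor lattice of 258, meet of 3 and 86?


In a divisor lattice, meet = gcd (greatest common divisor).
By Euclidean algorithm or factoring: gcd(3,86) = 1


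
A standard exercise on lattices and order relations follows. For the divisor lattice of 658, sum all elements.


sigma(n) = sum of divisors.
Divisors of 658: [1, 2, 7, 14, 47, 94, 329, 658]
Sum = 1152


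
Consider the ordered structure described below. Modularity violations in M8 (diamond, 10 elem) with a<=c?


Modular law: if a <= c then a v (b ^ c) = (a v b) ^ c.
Check all triples (a,b,c) with a <= c among 10 elements.
This lattice is modular (diamonds M_m and their chain-products are modular).
Total violating triples: 0


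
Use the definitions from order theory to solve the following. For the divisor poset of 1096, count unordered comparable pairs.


A comparable pair {a,b} has a < b or b < a in the order.
Count unordered pairs where one element is strictly below the other.
Examples: {1,2}, {1,4}, {1,8}, {1,137}, ...
Total comparable pairs: 22


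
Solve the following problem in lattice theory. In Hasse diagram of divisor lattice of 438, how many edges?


A cover relation a -< b holds when a < b with no c strictly between.
Cover relations:
  1 -< 2
  1 -< 3
  1 -< 73
  2 -< 6
  2 -< 146
  3 -< 6
  3 -< 219
  6 -< 438
  ...4 more
Total: 12


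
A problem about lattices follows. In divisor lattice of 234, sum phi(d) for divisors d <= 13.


Divisors of 234 up to 13: [1, 2, 3, 6, 9, 13]
phi values: [1, 1, 2, 2, 6, 12]
Sum = 24


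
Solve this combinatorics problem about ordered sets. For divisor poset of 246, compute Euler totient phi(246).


phi(n) = n * prod_{p|n} (1 - 1/p).
Prime divisors of 246: [2, 3, 41]
phi(246) = 246 * (1 - 1/2) * (1 - 1/3) * (1 - 1/41)
phi(246) = 80


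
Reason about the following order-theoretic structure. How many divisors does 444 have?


Divisors of 444: [1, 2, 3, 4, 6, 12, 37, 74, 111, 148, 222, 444]
Count: 12


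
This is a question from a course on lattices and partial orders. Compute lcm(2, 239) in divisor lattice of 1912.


In a divisor lattice, join = lcm (least common multiple).
gcd(2,239) = 1
lcm(2,239) = 2*239/gcd = 478/1 = 478


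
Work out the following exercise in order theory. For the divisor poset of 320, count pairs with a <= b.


The order relation is {(a,b) : a <= b}, reflexive so it includes (a,a).
Examples: (1,1), (1,10), (1,16), (1,160), (1,2), ...
Total ordered pairs: 84


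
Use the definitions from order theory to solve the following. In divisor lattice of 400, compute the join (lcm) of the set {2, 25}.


In a divisor lattice, join = lcm (least common multiple).
Compute lcm iteratively: start with first element, then lcm(current, next).
Elements: [2, 25]
lcm(2,25) = 50
Final lcm = 50


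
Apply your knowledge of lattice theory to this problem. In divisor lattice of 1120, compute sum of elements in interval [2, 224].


Interval [2,224] in divisors of 1120: [2, 4, 8, 14, 16, 28, 32, 56, 112, 224]
Sum = 496


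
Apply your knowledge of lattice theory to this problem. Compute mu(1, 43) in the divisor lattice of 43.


In a divisor lattice, mu(a,b) = mu(b/a) where mu is the classical Mobius function.
b/a = 43/1 = 43
Prime factorization of 43: primes [43]
43 is squarefree with 1 prime factor(s), so mu(43) = (-1)^1 = -1


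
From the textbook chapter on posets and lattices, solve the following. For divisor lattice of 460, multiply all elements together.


Divisors of 460: [1, 2, 4, 5, 10, 20, 23, 46, 92, 115, 230, 460]
Product = n^(d(n)/2) = 460^(12/2)
Product = 9474296896000000


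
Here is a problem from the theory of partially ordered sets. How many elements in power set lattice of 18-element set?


Power set = 2^n.
2^18 = 262144


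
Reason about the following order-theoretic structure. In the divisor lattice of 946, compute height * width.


Height = length of longest chain minus 1; width = size of largest antichain.
A maximum chain: 1 | 43 | 473 | 946  (height 3).
A maximum antichain: {2, 11, 43}  (width 3).
Product = 3 * 3 = 9


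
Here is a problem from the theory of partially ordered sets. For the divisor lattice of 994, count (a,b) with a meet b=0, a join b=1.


Complement pair (a,b): a meet b = bottom, a join b = top.
Here: gcd(a,b)=1 and lcm(a,b)=994, i.e. a*b=994 with a,b coprime.
Pairs found: (1,994), (2,497), (7,142), (14,71), ... (4 more)
Total ordered pairs: 8


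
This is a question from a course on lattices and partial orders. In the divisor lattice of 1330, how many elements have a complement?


An element a is complemented if some b has a meet b = bottom, a join b = top.
a is complemented iff gcd(a, n/a)=1, i.e. a is a unitary divisor of 1330.
Complemented elements: 1, 2, 5, 7, 10, 14, ... (10 more)
Count: 16


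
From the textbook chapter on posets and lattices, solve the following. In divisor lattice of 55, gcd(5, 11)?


Meet=gcd.
gcd(5,11)=1


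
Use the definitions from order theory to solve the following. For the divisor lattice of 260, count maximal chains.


A maximal chain goes from the minimum element to a maximal element via cover relations.
Counting all min-to-max paths in the cover graph.
Total maximal chains: 12


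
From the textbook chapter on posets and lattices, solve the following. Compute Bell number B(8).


B(n) = number of set partitions of an n-element set.
B(n) satisfies the recurrence: B(n+1) = sum_k C(n,k)*B(k).
B(8) = 4140


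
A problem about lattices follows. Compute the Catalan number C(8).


C(n) = C(2n, n) / (n+1).
C(16, 8) = 12870
C(8) = 12870 / 9 = 1430


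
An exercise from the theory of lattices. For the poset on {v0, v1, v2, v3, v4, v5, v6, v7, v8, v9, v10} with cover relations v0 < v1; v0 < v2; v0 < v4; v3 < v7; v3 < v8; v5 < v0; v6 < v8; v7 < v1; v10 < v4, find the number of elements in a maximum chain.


A chain is a totally ordered subset; we count the number of elements in a maximum chain.
Compute, for each element x, the size of the longest chain ending at x:
  v3: 1
  v5: 1
  v6: 1
  v9: 1
  v10: 1
  v0: 2
  ...
A maximum chain: v5 < v0 < v1
Number of elements in the longest chain: 3


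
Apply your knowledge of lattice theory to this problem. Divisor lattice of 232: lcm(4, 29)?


Join=lcm.
gcd(4,29)=1
lcm=116


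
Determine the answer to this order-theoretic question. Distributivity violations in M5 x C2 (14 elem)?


Distributive law: a ^ (b v c) = (a ^ b) v (a ^ c).
Check all 14^3 = 2744 ordered triples (a,b,c).
  e.g. a=(a1,0), b=(a2,0), c=(a3,0): lhs=(a1,0) != rhs=(0,0)
  e.g. a=(a1,0), b=(a2,0), c=(a3,1): lhs=(a1,0) != rhs=(0,0)
Total violating triples: 480


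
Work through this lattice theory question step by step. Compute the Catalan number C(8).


C(n) = C(2n, n) / (n+1).
C(16, 8) = 12870
C(8) = 12870 / 9 = 1430


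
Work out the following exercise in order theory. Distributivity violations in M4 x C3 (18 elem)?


Distributive law: a ^ (b v c) = (a ^ b) v (a ^ c).
Check all 18^3 = 5832 ordered triples (a,b,c).
  e.g. a=(a1,0), b=(a2,0), c=(a3,0): lhs=(a1,0) != rhs=(0,0)
  e.g. a=(a1,0), b=(a2,0), c=(a3,1): lhs=(a1,0) != rhs=(0,0)
Total violating triples: 648


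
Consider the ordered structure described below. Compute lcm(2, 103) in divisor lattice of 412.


In a divisor lattice, join = lcm (least common multiple).
gcd(2,103) = 1
lcm(2,103) = 2*103/gcd = 206/1 = 206


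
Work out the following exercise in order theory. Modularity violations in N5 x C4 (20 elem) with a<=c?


Modular law: if a <= c then a v (b ^ c) = (a v b) ^ c.
Check all triples (a,b,c) with a <= c among 20 elements.
  e.g. a=(a,0), b=(c,0), c=(b,0): lhs=(a,0) != rhs=(b,0)
  e.g. a=(a,0), b=(c,1), c=(b,0): lhs=(a,0) != rhs=(b,0)
Total violating triples: 40


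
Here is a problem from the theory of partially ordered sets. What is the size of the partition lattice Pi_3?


B(n) = number of set partitions of an n-element set.
B(n) satisfies the recurrence: B(n+1) = sum_k C(n,k)*B(k).
B(3) = 5


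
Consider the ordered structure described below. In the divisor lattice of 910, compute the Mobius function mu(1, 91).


In a divisor lattice, mu(a,b) = mu(b/a) where mu is the classical Mobius function.
b/a = 91/1 = 91
Prime factorization of 91: primes [7, 13]
91 is squarefree with 2 prime factor(s), so mu(91) = (-1)^2 = 1


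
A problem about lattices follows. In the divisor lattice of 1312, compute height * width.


Height = length of longest chain minus 1; width = size of largest antichain.
A maximum chain: 1 | 41 | 82 | 164 | 328 | 656 | 1312  (height 6).
A maximum antichain: {2, 41}  (width 2).
Product = 6 * 2 = 12
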